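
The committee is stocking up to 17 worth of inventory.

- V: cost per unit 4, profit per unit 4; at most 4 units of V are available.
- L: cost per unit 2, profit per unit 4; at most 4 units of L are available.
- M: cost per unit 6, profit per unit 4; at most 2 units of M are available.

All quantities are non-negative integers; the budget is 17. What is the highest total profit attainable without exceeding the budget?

24

4×L and 1×M: cost 14 ≤ 17, profit 4·4 + 1·4 = 20.
2×V and 4×L: cost 16 ≤ 17, profit 2·4 + 4·4 = 24.
Best is 24.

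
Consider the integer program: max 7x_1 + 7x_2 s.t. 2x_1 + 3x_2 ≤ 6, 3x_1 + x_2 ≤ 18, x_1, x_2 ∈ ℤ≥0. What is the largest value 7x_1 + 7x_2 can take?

21

(x_1,x_2)=(3,0) is feasible, giving 21.
(x_1,x_2)=(2,0) is feasible, giving 14.
Maximum is 21 at (x_1,x_2)=(3,0).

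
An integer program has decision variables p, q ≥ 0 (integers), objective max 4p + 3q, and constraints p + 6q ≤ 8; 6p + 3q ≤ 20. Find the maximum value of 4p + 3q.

Relaxing integrality, the LP optimum is 14.18 at (p,q) = (2.91, 0.848), which is not an integer point.
(p,q)=(3,0): 1·3+6·0=3≤8, 6·3+3·0=18≤20, objective 12.
(p,q)=(2,1): 1·2+6·1=8≤8, 6·2+3·1=15≤20, objective 11.
(p,q)=(2,0): 1·2+6·0=2≤8, 6·2+3·0=12≤20, objective 8.
Maximum is 12 at (p,q)=(3,0).

12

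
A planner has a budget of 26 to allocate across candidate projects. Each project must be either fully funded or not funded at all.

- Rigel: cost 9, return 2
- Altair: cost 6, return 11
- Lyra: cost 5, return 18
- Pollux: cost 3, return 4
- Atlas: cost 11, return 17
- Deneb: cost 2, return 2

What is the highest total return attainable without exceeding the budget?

Allowing fractional choices, the relaxed optimum would be about 51.0, but projects are indivisible.
Altair + Lyra + Atlas + Deneb: cost 6 + 5 + 11 + 2 = 24 ≤ 26, return 11 + 18 + 17 + 2 = 48.
Altair + Lyra + Atlas: cost 6 + 5 + 11 = 22 ≤ 26, return 11 + 18 + 17 = 46.
Altair + Lyra + Pollux + Atlas: cost 6 + 5 + 3 + 11 = 25 ≤ 26, return 11 + 18 + 4 + 17 = 50.
Best is Altair, Lyra, Pollux, and Atlas with total return 50.

50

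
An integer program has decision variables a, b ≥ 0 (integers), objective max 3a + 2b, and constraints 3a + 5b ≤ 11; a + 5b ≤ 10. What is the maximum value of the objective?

The continuous relaxation peaks at (3.67, 0) with value 11.00; rounding to a feasible lattice point costs some objective.
(a,b)=(3,0): 3·3+5·0=9≤11, 1·3+5·0=3≤10, objective 9.
(a,b)=(2,1): 3·2+5·1=11≤11, 1·2+5·1=7≤10, objective 8.
(a,b)=(2,0): 3·2+5·0=6≤11, 1·2+5·0=2≤10, objective 6.
The best lattice point is (3,0), giving 9.

9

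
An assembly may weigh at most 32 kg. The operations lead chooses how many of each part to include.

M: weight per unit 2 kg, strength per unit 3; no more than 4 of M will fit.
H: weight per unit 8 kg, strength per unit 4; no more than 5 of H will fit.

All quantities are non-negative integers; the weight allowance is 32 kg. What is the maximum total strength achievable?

Take 4×M and 3×H: weight 32 ≤ 32, strength 4·3 + 3·4 = 24.
M has the best ratio (3/2) and is taken to its limit of 4; remaining capacity is filled optimally with the others.

24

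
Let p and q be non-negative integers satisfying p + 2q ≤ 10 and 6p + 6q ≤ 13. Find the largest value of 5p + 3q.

Relaxing integrality, the LP optimum is 10.83 at (p,q) = (2.17, 0), which is not an integer point.
(p,q)=(2,0): 1·2+2·0=2≤10, 6·2+6·0=12≤13, objective 10.
(p,q)=(1,1): 1·1+2·1=3≤10, 6·1+6·1=12≤13, objective 8.
(p,q)=(1,0): 1·1+2·0=1≤10, 6·1+6·0=6≤13, objective 5.
No feasible integer point exceeds 10.

10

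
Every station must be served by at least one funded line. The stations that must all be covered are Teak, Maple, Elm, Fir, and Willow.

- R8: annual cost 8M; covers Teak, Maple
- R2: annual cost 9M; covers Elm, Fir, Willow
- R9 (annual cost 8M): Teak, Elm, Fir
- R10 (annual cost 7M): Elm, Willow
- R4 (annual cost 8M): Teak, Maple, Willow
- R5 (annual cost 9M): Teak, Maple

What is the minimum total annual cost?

16

Choose R9 and R4: together they cover Teak, Maple, Elm, Fir, Willow — every station.
Total annual cost: 8 + 8 = 16.
No cover costs less than 16.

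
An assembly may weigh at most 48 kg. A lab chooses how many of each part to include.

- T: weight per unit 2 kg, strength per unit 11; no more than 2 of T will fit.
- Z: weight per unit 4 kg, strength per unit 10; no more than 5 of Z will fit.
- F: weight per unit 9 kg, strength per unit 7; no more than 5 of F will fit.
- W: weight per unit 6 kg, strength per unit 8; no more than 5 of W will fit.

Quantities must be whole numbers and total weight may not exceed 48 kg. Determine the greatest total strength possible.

104

This is a bounded integer knapsack.
2×T, 5×Z, and 3×W: weight 42 ≤ 48, strength 2·11 + 5·10 + 3·8 = 96.
2×T, 5×Z, and 4×W: weight 48 ≤ 48, strength 2·11 + 5·10 + 4·8 = 104.
Best is 104.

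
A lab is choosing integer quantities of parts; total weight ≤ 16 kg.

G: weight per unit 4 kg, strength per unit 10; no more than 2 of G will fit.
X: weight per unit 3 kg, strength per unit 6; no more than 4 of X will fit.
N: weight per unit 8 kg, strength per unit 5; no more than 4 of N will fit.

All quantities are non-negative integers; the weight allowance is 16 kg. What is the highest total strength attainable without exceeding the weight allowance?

34

This is a bounded integer knapsack.
2×G and 2×X: weight 14 ≤ 16, strength 2·10 + 2·6 = 32.
1×G and 4×X: weight 16 ≤ 16, strength 1·10 + 4·6 = 34.
Best is 34.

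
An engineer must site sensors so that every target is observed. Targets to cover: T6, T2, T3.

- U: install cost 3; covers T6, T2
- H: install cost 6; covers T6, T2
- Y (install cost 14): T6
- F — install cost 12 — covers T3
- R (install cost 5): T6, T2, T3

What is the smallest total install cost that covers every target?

This is a weighted set-cover instance.
R alone covers T6, T2, T3 — every target.
Total install cost: 5.

5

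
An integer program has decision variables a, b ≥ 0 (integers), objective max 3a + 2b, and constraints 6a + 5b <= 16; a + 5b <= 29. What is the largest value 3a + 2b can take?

7

The continuous relaxation peaks at (2.67, 0) with value 8.00; rounding to a feasible lattice point costs some objective.
(a,b)=(1,2): 6·1+5·2=16≤16, 1·1+5·2=11≤29, objective 7.
(a,b)=(0,3): 6·0+5·3=15≤16, 1·0+5·3=15≤29, objective 6.
Maximum is 7 at (a,b)=(1,2).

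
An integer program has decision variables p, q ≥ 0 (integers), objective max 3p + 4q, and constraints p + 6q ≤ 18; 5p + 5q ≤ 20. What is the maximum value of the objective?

Relaxing integrality, the LP optimum is 14.80 at (p,q) = (1.2, 2.8), which is not an integer point.
(p,q)=(2,2): 1·2+6·2=14≤18, 5·2+5·2=20≤20, objective 14.
(p,q)=(3,1): 1·3+6·1=9≤18, 5·3+5·1=20≤20, objective 13.
(p,q)=(0,3): 1·0+6·3=18≤18, 5·0+5·3=15≤20, objective 12.
Maximum is 14 at (p,q)=(2,2).

14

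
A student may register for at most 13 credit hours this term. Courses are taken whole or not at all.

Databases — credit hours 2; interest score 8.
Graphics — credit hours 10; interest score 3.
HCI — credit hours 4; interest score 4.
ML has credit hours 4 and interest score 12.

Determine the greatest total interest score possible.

24

This is an integer program with binary decision variables.
Databases + ML: credit hours 2 + 4 = 6 ≤ 13, interest score 8 + 12 = 20.
Databases + HCI + ML: credit hours 2 + 4 + 4 = 10 ≤ 13, interest score 8 + 4 + 12 = 24.
Best is Databases, HCI, and ML with total interest score 24.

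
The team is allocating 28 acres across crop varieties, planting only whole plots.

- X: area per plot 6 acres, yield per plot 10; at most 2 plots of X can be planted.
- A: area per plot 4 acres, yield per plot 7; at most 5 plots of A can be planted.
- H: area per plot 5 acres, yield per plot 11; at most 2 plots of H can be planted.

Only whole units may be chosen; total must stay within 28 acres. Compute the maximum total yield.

53

H has the best ratio (11/5); taking only H gives at most 2×11 = 22 (stopped by the supply cap of 2).
Mixing does better — 1×X, 3×A, and 2×H: area 28 ≤ 28, yield 1·10 + 3·7 + 2·11 = 53.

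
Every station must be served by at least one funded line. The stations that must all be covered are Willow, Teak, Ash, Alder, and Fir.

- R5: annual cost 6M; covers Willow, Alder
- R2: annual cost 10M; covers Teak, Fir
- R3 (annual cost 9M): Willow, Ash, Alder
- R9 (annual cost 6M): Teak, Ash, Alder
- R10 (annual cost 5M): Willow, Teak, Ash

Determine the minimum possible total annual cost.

19

The greedy cost-per-new-station heuristic would pick R10, R5, and R2 for 21, but a cheaper cover exists.
Choose R2 and R3: together they cover Willow, Teak, Ash, Alder, Fir — every station.
Total annual cost: 10 + 9 = 19.
No cover costs less than 19.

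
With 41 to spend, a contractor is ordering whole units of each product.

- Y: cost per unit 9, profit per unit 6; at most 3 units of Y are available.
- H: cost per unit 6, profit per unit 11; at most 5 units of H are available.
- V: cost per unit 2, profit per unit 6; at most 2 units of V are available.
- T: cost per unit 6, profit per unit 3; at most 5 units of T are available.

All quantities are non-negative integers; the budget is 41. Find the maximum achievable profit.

70

This is a bounded integer knapsack.
Take 5×H, 2×V, and 1×T: cost 40 ≤ 41, profit 5·11 + 2·6 + 1·3 = 70.
V has the best ratio (6/2) and is taken to its limit of 2; remaining capacity is filled optimally with the others.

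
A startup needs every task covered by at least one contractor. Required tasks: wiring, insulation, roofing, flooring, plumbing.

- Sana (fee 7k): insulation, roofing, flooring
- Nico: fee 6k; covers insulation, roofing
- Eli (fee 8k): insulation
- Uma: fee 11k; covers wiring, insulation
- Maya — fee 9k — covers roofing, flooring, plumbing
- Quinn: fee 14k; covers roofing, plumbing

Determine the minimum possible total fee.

This is an integer covering problem.
Choose Uma and Maya: together they cover wiring, insulation, roofing, flooring, plumbing — every task.
Total fee: 11 + 9 = 20.

20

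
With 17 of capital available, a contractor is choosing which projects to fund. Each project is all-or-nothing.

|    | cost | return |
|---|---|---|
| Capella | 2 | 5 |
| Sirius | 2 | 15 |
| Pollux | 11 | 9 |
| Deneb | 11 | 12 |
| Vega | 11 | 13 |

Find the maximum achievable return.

33

Capella + Sirius + Pollux: cost 2 + 2 + 11 = 15 ≤ 17, return 5 + 15 + 9 = 29.
Capella + Sirius + Deneb: cost 2 + 2 + 11 = 15 ≤ 17, return 5 + 15 + 12 = 32.
Capella + Sirius + Vega: cost 2 + 2 + 11 = 15 ≤ 17, return 5 + 15 + 13 = 33.
Best is Capella, Sirius, and Vega with total return 33.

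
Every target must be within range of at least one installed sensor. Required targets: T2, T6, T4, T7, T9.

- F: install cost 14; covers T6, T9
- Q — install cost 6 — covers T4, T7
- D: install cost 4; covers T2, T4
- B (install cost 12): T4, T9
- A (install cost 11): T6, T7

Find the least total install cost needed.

Choose F, Q, and D: together they cover T2, T6, T4, T7, T9 — every target.
Total install cost: 14 + 6 + 4 = 24.

24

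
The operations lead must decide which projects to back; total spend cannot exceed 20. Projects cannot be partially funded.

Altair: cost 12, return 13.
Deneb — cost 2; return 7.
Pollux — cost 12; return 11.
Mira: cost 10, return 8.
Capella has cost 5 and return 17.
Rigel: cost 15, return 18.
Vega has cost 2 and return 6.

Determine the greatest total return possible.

38

Altair + Deneb + Capella: cost 12 + 2 + 5 = 19 ≤ 20, return 13 + 7 + 17 = 37.
Altair + Capella + Vega: cost 12 + 5 + 2 = 19 ≤ 20, return 13 + 17 + 6 = 36.
Deneb + Mira + Capella + Vega: cost 2 + 10 + 5 + 2 = 19 ≤ 20, return 7 + 8 + 17 + 6 = 38.
Best is Deneb, Mira, Capella, and Vega with total return 38.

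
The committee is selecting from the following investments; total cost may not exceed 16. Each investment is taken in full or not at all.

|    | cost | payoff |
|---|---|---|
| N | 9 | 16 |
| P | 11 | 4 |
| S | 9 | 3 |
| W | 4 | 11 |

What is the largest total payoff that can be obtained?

27

Take N and W: cost 9 + 4 = 13 ≤ 16, payoff 16 + 11 = 27.
No other feasible combination does better.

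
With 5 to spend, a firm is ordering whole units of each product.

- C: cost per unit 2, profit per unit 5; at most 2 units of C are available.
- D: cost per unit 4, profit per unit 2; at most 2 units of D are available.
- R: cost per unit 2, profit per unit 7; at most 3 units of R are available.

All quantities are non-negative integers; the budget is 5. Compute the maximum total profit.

14

R has the best ratio (7/2); taking only R gives at most 2×7 = 14 (stopped by the cost limit).
Optimal: 2×R: cost 4 ≤ 5, profit 2·7 = 14.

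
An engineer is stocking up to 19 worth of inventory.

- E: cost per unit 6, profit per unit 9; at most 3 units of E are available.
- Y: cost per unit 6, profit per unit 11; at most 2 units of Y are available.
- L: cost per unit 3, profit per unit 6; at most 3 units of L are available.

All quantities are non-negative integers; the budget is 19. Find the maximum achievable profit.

This is a bounded integer knapsack.
1×E, 1×Y, and 2×L: cost 18 ≤ 19, profit 1·9 + 1·11 + 2·6 = 32.
2×Y and 2×L: cost 18 ≤ 19, profit 2·11 + 2·6 = 34.
Best is 34.

34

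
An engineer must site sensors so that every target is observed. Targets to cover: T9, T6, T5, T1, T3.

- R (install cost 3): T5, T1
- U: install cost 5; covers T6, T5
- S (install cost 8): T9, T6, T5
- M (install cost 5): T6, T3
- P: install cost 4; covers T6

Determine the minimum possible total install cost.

Choose R, S, and M: together they cover T9, T6, T5, T1, T3 — every target.
Total install cost: 3 + 8 + 5 = 16.
No cover costs less than 16.

16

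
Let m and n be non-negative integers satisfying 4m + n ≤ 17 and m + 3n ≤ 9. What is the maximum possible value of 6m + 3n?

Relaxing integrality, the LP optimum is 28.09 at (m,n) = (3.82, 1.73), which is not an integer point.
(m,n)=(4,1): 4·4+1·1=17≤17, 1·4+3·1=7≤9, objective 27.
(m,n)=(4,0): 4·4+1·0=16≤17, 1·4+3·0=4≤9, objective 24.
(m,n)=(3,2): 4·3+1·2=14≤17, 1·3+3·2=9≤9, objective 24.
The best lattice point is (4,1), giving 27.

27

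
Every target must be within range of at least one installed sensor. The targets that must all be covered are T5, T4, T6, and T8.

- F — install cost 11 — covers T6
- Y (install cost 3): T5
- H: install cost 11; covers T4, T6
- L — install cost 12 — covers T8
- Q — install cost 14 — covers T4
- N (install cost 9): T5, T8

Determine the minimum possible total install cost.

20

This is a weighted set-cover instance.
The greedy cost-per-new-target heuristic would pick Y, H, and N for 23, but a cheaper cover exists.
Choose H and N: together they cover T5, T4, T6, T8 — every target.
Total install cost: 11 + 9 = 20.
No cover costs less than 20.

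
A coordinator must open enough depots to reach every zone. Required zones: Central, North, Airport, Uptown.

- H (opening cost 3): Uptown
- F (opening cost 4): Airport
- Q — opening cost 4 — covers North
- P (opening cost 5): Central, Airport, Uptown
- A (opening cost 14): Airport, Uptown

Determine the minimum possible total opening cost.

9

Choose Q and P: together they cover Central, North, Airport, Uptown — every zone.
Total opening cost: 4 + 5 = 9.
No cover costs less than 9.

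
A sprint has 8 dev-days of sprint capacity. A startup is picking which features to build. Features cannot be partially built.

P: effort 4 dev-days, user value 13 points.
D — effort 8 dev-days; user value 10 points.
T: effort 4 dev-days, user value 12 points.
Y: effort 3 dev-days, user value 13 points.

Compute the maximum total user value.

This is a 0-1 knapsack instance.
Take P and Y: effort 4 + 3 = 7 ≤ 8, user value 13 + 13 = 26.
No other feasible combination does better.

26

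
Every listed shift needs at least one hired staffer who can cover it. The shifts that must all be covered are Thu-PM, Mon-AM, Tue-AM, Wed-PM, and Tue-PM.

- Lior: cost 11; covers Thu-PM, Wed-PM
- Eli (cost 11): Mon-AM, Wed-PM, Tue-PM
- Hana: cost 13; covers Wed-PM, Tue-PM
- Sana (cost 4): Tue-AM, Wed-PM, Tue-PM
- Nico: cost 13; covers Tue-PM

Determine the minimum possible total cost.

Choose Lior, Eli, and Sana: together they cover Thu-PM, Mon-AM, Tue-AM, Wed-PM, Tue-PM — every shift.
Total cost: 11 + 11 + 4 = 26.
No cover costs less than 26.

26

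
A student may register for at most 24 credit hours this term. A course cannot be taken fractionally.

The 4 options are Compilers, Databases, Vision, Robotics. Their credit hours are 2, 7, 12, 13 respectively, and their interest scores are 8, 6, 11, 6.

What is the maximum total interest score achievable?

Compilers + Databases + Vision: credit hours 2 + 7 + 12 = 21 ≤ 24, interest score 8 + 6 + 11 = 25.
Compilers + Databases + Robotics: credit hours 2 + 7 + 13 = 22 ≤ 24, interest score 8 + 6 + 6 = 20.
Best is Compilers, Databases, and Vision with total interest score 25.

25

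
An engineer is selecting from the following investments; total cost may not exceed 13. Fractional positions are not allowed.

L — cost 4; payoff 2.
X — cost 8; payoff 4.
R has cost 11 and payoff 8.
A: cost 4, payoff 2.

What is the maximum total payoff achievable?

Treat it as a binary knapsack problem.
R: cost 11 ≤ 13, payoff 8.
L + X: cost 4 + 8 = 12 ≤ 13, payoff 2 + 4 = 6.
Best is R with total payoff 8.

8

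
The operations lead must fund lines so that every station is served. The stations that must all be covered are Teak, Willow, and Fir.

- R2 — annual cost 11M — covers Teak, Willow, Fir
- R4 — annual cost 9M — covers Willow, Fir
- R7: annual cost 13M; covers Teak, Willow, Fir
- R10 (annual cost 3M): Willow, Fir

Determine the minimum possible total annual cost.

11

R2 alone covers Teak, Willow, Fir — every station.
Total annual cost: 11.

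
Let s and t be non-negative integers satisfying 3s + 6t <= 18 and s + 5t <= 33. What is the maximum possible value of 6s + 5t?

(s,t)=(6,0) is feasible, giving 36.
(s,t)=(5,0) is feasible, giving 30.
Maximum is 36 at (s,t)=(6,0).

36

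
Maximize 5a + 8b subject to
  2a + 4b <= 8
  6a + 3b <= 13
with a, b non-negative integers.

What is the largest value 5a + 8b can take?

The continuous relaxation peaks at (1.56, 1.22) with value 17.56; rounding to a feasible lattice point costs some objective.
(a,b)=(0,2) is feasible, giving 16.
(a,b)=(1,1) is feasible, giving 13.
(a,b)=(2,0) is feasible, giving 10.
No feasible integer point exceeds 16.

16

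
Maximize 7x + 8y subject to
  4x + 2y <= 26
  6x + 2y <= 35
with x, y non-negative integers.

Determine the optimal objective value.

104

(x,y)=(0,13) is feasible, giving 104.
(x,y)=(0,12) is feasible, giving 96.
No feasible integer point exceeds 104.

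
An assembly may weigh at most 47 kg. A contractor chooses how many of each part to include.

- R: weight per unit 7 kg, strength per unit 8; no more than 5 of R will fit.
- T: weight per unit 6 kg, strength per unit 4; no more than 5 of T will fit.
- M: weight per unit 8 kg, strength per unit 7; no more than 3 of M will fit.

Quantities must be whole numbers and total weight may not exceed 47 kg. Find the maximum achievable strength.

48

Take 5×R and 2×T: weight 47 ≤ 47, strength 5·8 + 2·4 = 48.
R has the best ratio (8/7) and is taken to its limit of 5; remaining capacity is filled optimally with the others.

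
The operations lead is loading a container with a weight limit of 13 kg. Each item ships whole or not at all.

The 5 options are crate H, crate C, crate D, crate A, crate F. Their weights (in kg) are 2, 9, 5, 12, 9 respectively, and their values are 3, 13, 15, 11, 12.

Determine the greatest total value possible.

This is a 0-1 knapsack instance.
Allowing fractional choices, the relaxed optimum would be about 26.7, but items are indivisible.
crate H + crate D: weight 2 + 5 = 7 ≤ 13, value 3 + 15 = 18.
crate H + crate C: weight 2 + 9 = 11 ≤ 13, value 3 + 13 = 16.
Best is crate H and crate D with total value 18.

18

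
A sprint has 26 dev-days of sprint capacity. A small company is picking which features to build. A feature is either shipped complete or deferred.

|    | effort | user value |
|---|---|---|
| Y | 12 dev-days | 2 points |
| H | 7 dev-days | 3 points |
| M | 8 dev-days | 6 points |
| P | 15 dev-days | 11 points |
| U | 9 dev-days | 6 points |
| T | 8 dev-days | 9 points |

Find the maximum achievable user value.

Allowing fractional choices, the relaxed optimum would be about 22.3, but features are indivisible.
M + U + T: effort 8 + 9 + 8 = 25 ≤ 26, user value 6 + 6 + 9 = 21.
P + T: effort 15 + 8 = 23 ≤ 26, user value 11 + 9 = 20.
Best is M, U, and T with total user value 21.

21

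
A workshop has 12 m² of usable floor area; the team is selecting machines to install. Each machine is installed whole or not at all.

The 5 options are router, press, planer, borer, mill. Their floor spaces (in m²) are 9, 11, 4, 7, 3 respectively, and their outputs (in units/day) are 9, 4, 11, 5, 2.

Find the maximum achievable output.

16

Allowing fractional choices, the relaxed optimum would be about 19.0, but machines are indivisible.
planer: floor space 4 ≤ 12, output 11.
planer + mill: floor space 4 + 3 = 7 ≤ 12, output 11 + 2 = 13.
planer + borer: floor space 4 + 7 = 11 ≤ 12, output 11 + 5 = 16.
Best is planer and borer with total output 16.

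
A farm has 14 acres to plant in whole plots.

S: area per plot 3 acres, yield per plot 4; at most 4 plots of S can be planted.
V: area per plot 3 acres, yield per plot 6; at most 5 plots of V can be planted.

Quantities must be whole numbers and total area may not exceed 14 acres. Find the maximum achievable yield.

V has the best ratio (6/3); taking only V gives at most 4×6 = 24 (stopped by the area limit).
Optimal: 4×V: area 12 ≤ 14, yield 4·6 = 24.

24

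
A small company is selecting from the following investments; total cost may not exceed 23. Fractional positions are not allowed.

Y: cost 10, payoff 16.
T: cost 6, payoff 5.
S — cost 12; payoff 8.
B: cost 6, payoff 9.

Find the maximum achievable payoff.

30

This is an integer program with binary decision variables.
Y + T + B: cost 10 + 6 + 6 = 22 ≤ 23, payoff 16 + 5 + 9 = 30.
Y + B: cost 10 + 6 = 16 ≤ 23, payoff 16 + 9 = 25.
Y + S: cost 10 + 12 = 22 ≤ 23, payoff 16 + 8 = 24.
Best is Y, T, and B with total payoff 30.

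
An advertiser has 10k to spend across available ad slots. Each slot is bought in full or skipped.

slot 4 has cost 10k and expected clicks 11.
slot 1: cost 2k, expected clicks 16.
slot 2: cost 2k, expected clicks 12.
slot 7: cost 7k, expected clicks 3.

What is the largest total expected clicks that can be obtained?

This is a 0-1 knapsack instance.
Allowing fractional choices, the relaxed optimum would be about 34.6, but ad slots are indivisible.
slot 1: cost 2 ≤ 10, expected clicks 16.
slot 1 + slot 2: cost 2 + 2 = 4 ≤ 10, expected clicks 16 + 12 = 28.
slot 1 + slot 7: cost 2 + 7 = 9 ≤ 10, expected clicks 16 + 3 = 19.
Best is slot 1 and slot 2 with total expected clicks 28.

28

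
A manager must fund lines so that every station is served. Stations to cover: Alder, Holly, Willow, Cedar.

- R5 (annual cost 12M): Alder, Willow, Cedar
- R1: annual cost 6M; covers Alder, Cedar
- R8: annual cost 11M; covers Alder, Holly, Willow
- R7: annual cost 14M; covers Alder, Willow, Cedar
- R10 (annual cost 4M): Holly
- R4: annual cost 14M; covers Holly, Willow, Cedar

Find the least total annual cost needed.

The greedy cost-per-new-station heuristic would pick R1, R10, and R8 for 21, but a cheaper cover exists.
Choose R5 and R10: together they cover Alder, Holly, Willow, Cedar — every station.
Total annual cost: 12 + 4 = 16.
No cover costs less than 16.

16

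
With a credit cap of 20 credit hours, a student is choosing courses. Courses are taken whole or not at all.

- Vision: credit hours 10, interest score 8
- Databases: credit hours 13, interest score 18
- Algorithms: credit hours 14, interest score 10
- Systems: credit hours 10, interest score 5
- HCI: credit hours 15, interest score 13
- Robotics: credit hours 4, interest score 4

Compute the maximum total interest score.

Take Databases and Robotics: credit hours 13 + 4 = 17 ≤ 20, interest score 18 + 4 = 22.
No other feasible combination does better.

22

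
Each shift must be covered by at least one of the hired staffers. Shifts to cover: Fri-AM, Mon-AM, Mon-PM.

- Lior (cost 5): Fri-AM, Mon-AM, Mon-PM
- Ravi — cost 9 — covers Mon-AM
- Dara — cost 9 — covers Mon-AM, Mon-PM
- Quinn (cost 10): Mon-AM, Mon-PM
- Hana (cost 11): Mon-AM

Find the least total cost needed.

This is a weighted set-cover instance.
Lior alone covers Fri-AM, Mon-AM, Mon-PM — every shift.
Total cost: 5.
No cover costs less than 5.

5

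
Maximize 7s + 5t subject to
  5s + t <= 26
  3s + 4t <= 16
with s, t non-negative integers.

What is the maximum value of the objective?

Relaxing integrality, the LP optimum is 36.82 at (s,t) = (5.18, 0.118), which is not an integer point.
(s,t)=(5,0): 5·5+1·0=25≤26, 3·5+4·0=15≤16, objective 35.
(s,t)=(4,1): 5·4+1·1=21≤26, 3·4+4·1=16≤16, objective 33.
(s,t)=(4,0): 5·4+1·0=20≤26, 3·4+4·0=12≤16, objective 28.
The best lattice point is (5,0), giving 35.

35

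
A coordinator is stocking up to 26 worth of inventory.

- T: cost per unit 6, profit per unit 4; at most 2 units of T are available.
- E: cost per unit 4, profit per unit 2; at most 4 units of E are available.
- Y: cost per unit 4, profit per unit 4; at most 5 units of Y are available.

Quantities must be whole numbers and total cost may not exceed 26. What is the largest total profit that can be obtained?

24

Y has the best ratio (4/4); taking only Y gives at most 5×4 = 20 (stopped by the supply cap of 5).
Mixing does better — 1×T and 5×Y: cost 26 ≤ 26, profit 1·4 + 5·4 = 24.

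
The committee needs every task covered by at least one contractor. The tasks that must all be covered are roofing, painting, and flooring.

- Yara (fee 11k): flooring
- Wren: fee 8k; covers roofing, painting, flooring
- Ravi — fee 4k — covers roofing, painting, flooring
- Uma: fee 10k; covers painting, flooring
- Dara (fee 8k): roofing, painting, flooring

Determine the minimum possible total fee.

4

Ravi alone covers roofing, painting, flooring — every task.
Total fee: 4.
No cover costs less than 4.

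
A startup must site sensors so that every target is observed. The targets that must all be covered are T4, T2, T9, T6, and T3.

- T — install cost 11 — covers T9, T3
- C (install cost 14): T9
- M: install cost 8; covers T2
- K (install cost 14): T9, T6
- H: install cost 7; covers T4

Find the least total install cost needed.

This is a weighted set-cover instance.
Choose T, M, K, and H: together they cover T4, T2, T9, T6, T3 — every target.
Total install cost: 11 + 8 + 14 + 7 = 40.
No cover costs less than 40.

40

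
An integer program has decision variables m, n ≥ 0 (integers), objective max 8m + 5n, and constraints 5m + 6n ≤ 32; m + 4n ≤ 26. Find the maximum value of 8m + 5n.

The continuous relaxation peaks at (6.4, 0) with value 51.20; rounding to a feasible lattice point costs some objective.
(m,n)=(6,0): 5·6+6·0=30≤32, 1·6+4·0=6≤26, objective 48.
(m,n)=(5,1): 5·5+6·1=31≤32, 1·5+4·1=9≤26, objective 45.
(m,n)=(5,0): 5·5+6·0=25≤32, 1·5+4·0=5≤26, objective 40.
Maximum is 48 at (m,n)=(6,0).

48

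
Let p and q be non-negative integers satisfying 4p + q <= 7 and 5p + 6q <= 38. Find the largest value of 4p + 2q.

12

(p,q)=(0,6) is feasible, giving 12.
(p,q)=(0,5) is feasible, giving 10.
No feasible integer point exceeds 12.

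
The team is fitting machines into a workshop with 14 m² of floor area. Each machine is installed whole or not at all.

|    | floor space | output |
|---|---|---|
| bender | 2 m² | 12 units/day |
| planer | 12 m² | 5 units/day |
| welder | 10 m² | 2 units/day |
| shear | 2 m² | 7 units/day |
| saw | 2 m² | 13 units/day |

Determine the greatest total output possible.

32

Take bender, shear, and saw: floor space 2 + 2 + 2 = 6 ≤ 14, output 12 + 7 + 13 = 32.
No other feasible combination does better.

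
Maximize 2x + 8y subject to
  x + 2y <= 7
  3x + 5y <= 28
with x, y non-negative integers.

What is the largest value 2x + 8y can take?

(x,y)=(1,3): 1·1+2·3=7≤7, 3·1+5·3=18≤28, objective 26.
(x,y)=(0,3): 1·0+2·3=6≤7, 3·0+5·3=15≤28, objective 24.
(x,y)=(2,2): 1·2+2·2=6≤7, 3·2+5·2=16≤28, objective 20.
The best lattice point is (1,3), giving 26.

26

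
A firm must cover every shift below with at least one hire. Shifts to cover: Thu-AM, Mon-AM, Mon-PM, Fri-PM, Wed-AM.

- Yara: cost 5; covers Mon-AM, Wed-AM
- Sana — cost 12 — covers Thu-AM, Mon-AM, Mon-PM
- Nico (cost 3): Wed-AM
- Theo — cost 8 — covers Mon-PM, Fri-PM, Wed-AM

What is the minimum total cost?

The greedy cost-per-new-shift heuristic would pick Yara, Theo, and Sana for 25, but a cheaper cover exists.
Choose Sana and Theo: together they cover Thu-AM, Mon-AM, Mon-PM, Fri-PM, Wed-AM — every shift.
Total cost: 12 + 8 = 20.
No cover costs less than 20.

20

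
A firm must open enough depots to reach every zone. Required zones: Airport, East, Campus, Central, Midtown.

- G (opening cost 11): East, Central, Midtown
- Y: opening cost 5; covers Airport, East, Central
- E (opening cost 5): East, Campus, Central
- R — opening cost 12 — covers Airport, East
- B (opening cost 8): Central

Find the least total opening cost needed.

This is an integer covering problem.
Choose G, Y, and E: together they cover Airport, East, Campus, Central, Midtown — every zone.
Total opening cost: 11 + 5 + 5 = 21.
No cover costs less than 21.

21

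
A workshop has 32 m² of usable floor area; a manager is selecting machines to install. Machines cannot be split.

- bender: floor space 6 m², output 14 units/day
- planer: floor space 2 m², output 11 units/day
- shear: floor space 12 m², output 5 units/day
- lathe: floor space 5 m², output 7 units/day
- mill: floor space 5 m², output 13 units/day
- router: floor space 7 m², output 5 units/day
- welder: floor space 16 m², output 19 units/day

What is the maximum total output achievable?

57

bender + lathe + mill + welder: floor space 6 + 5 + 5 + 16 = 32 ≤ 32, output 14 + 7 + 13 + 19 = 53.
bender + planer + mill + welder: floor space 6 + 2 + 5 + 16 = 29 ≤ 32, output 14 + 11 + 13 + 19 = 57.
Best is bender, planer, mill, and welder with total output 57.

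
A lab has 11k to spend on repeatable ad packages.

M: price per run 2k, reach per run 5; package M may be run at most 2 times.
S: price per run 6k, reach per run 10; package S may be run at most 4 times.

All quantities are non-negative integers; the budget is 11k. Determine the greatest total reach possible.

20

Take 2×M and 1×S: price 10 ≤ 11, reach 2·5 + 1·10 = 20.
M has the best ratio (5/2) and is taken to its limit of 2; remaining capacity is filled optimally with the others.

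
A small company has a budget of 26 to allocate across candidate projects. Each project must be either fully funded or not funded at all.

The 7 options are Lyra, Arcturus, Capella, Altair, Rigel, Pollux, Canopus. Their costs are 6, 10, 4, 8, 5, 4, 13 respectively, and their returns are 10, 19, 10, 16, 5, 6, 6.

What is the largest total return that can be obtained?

Treat it as a binary knapsack problem.
Arcturus + Capella + Altair + Pollux: cost 10 + 4 + 8 + 4 = 26 ≤ 26, return 19 + 10 + 16 + 6 = 51.
Arcturus + Capella + Altair: cost 10 + 4 + 8 = 22 ≤ 26, return 19 + 10 + 16 = 45.
Lyra + Arcturus + Altair: cost 6 + 10 + 8 = 24 ≤ 26, return 10 + 19 + 16 = 45.
Best is Arcturus, Capella, Altair, and Pollux with total return 51.

51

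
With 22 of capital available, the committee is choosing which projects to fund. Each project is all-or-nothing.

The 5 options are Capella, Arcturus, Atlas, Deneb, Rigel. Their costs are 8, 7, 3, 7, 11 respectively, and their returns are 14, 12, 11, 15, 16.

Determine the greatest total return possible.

42

Atlas + Deneb + Rigel: cost 3 + 7 + 11 = 21 ≤ 22, return 11 + 15 + 16 = 42.
Capella + Arcturus + Deneb: cost 8 + 7 + 7 = 22 ≤ 22, return 14 + 12 + 15 = 41.
Best is Atlas, Deneb, and Rigel with total return 42.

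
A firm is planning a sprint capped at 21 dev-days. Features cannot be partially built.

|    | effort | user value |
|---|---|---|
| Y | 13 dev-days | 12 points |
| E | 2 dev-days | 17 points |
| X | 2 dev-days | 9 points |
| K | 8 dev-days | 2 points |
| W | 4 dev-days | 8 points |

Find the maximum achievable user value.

46

Y + E + X + W: effort 13 + 2 + 2 + 4 = 21 ≤ 21, user value 12 + 17 + 9 + 8 = 46.
Y + E + X: effort 13 + 2 + 2 = 17 ≤ 21, user value 12 + 17 + 9 = 38.
Best is Y, E, X, and W with total user value 46.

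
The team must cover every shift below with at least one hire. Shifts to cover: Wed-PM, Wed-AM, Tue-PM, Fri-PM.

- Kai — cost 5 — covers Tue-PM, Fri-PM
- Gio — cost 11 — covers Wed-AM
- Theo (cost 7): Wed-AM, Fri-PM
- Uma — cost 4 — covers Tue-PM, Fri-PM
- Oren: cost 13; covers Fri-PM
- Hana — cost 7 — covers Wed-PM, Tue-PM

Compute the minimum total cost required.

14

The greedy cost-per-new-shift heuristic would pick Uma, Theo, and Hana for 18, but a cheaper cover exists.
Choose Theo and Hana: together they cover Wed-PM, Wed-AM, Tue-PM, Fri-PM — every shift.
Total cost: 7 + 7 = 14.
No cover costs less than 14.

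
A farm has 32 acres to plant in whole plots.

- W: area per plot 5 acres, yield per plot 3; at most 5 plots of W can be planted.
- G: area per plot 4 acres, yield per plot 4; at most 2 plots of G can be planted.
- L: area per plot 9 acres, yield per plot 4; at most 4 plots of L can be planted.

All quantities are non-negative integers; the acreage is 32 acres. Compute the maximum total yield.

21

G has the best ratio (4/4); taking only G gives at most 2×4 = 8 (stopped by the supply cap of 2).
Mixing does better — 3×W, 2×G, and 1×L: area 32 ≤ 32, yield 3·3 + 2·4 + 1·4 = 21.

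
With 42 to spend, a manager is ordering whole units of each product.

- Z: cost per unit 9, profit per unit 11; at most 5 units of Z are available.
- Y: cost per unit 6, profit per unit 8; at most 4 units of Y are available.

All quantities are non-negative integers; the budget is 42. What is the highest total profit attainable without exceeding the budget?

54

This is a bounded integer knapsack.
4×Z and 1×Y: cost 42 ≤ 42, profit 4·11 + 1·8 = 52.
2×Z and 4×Y: cost 42 ≤ 42, profit 2·11 + 4·8 = 54.
Best is 54.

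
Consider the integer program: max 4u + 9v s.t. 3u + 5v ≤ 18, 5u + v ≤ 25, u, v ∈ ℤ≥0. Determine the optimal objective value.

The continuous relaxation peaks at (0, 3.6) with value 32.40; rounding to a feasible lattice point costs some objective.
(u,v)=(1,3) is feasible, giving 31.
(u,v)=(0,3) is feasible, giving 27.
The best lattice point is (1,3), giving 31.

31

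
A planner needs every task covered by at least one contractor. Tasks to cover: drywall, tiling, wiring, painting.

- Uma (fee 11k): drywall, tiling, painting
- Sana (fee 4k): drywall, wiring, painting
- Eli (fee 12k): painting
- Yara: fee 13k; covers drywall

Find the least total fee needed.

This is an integer covering problem.
Choose Uma and Sana: together they cover drywall, tiling, wiring, painting — every task.
Total fee: 11 + 4 = 15.
No cover costs less than 15.

15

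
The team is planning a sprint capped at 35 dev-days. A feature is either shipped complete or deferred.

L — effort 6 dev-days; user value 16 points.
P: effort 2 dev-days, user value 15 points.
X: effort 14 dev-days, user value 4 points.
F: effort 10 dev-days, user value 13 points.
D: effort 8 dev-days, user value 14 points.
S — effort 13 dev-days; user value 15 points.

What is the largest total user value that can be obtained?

60

Take L, P, D, and S: effort 6 + 2 + 8 + 13 = 29 ≤ 35, user value 16 + 15 + 14 + 15 = 60.
No other feasible combination does better.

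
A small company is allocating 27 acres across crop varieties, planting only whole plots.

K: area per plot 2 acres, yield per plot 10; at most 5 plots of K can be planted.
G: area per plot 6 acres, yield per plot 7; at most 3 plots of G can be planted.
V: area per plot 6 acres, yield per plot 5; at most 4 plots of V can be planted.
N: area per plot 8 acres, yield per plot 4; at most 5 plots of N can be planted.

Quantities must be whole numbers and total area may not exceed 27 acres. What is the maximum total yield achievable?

64

5×K, 1×G, and 1×V: area 22 ≤ 27, yield 5·10 + 1·7 + 1·5 = 62.
5×K and 2×G: area 22 ≤ 27, yield 5·10 + 2·7 = 64.
Best is 64.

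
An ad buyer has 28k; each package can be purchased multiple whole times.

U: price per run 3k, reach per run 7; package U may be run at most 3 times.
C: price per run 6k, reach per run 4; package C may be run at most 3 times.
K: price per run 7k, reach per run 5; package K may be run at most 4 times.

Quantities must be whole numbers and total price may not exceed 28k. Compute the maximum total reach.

34

3×U, 2×C, and 1×K: price 28 ≤ 28, reach 3·7 + 2·4 + 1·5 = 34.
3×U and 3×C: price 27 ≤ 28, reach 3·7 + 3·4 = 33.
Best is 34.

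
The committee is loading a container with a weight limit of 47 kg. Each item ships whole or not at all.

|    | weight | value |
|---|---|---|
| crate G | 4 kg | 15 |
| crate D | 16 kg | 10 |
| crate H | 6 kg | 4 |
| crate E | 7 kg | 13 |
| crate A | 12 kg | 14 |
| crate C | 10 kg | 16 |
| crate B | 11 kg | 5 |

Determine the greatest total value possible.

63

Allowing fractional choices, the relaxed optimum would be about 67.0, but items are indivisible.
crate G + crate E + crate A + crate C + crate B: weight 4 + 7 + 12 + 10 + 11 = 44 ≤ 47, value 15 + 13 + 14 + 16 + 5 = 63.
crate G + crate H + crate E + crate A + crate C: weight 4 + 6 + 7 + 12 + 10 = 39 ≤ 47, value 15 + 4 + 13 + 14 + 16 = 62.
Best is crate G, crate E, crate A, crate C, and crate B with total value 63.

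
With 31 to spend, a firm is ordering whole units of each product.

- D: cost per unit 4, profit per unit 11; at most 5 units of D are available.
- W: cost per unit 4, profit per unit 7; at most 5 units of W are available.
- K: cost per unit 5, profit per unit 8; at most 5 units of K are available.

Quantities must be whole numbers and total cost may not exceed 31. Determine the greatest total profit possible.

71

5×D, 1×W, and 1×K: cost 29 ≤ 31, profit 5·11 + 1·7 + 1·8 = 70.
5×D and 2×K: cost 30 ≤ 31, profit 5·11 + 2·8 = 71.
Best is 71.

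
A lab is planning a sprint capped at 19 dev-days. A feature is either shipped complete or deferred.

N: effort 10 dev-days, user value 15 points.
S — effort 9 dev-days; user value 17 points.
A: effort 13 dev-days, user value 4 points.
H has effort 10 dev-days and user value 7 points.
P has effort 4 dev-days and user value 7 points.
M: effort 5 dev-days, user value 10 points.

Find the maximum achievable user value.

34

S + P + M: effort 9 + 4 + 5 = 18 ≤ 19, user value 17 + 7 + 10 = 34.
N + P + M: effort 10 + 4 + 5 = 19 ≤ 19, user value 15 + 7 + 10 = 32.
N + S: effort 10 + 9 = 19 ≤ 19, user value 15 + 17 = 32.
Best is S, P, and M with total user value 34.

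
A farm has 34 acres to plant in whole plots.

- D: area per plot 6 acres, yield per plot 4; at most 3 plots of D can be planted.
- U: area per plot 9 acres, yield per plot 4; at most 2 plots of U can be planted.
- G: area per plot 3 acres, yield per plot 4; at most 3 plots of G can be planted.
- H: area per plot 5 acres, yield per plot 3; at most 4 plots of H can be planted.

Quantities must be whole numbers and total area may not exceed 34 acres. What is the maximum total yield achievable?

This is a bounded integer knapsack.
Take 3×D, 3×G, and 1×H: area 32 ≤ 34, yield 3·4 + 3·4 + 1·3 = 27.
G has the best ratio (4/3) and is taken to its limit of 3; remaining capacity is filled optimally with the others.

27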